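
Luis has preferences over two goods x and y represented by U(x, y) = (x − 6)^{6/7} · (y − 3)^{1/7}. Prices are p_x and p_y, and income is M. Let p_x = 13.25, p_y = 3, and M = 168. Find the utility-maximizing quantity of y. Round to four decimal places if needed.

y* = 6.7857

This is Cobb-Douglas in (x−6, y−3): tangency gives 6/7·p_y·(y−3) = 1/7·p_x·(x−6).
Substituting into the budget: x* = 6 + 6/7·(M − 6·p_x − 3·p_y)/p_x, and y* = 3 + 1/7·(…)/p_y.
Discretionary income = 168 − 6·13.25 − 3·3 = 79.5; y* = 3 + 1/7·79.5/3 = 6.7857.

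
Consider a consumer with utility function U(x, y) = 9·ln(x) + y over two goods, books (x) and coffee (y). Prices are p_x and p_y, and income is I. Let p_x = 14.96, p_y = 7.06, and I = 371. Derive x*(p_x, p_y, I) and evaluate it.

x* = 4.2473

So x*(p_x,p_y) = 9·p_y/p_x, independent of income; and y* = (I − 9·p_y)/p_y.
At the given prices: x* = 9·7.06/14.96 = 4.2473.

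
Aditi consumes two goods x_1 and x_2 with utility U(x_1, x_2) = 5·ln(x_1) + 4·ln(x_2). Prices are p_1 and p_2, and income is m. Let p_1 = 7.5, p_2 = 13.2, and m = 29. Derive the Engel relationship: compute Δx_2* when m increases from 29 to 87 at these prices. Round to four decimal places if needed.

Tangency: MRS = (5/4)·x_2/x_1 = p_1/p_2.
Rearranging, p_2·x_2 = (4/5)·p_1·x_1. Substituting into the budget gives p_1·x_1·(1 + (4/5)) = m.
Demand: x_1*(p_1,p_2,m) = 5/9·m/p_1 and x_2* = 4/9·m/p_2.
At p_1=7.5, p_2=13.2, m=29: x_2* = 4/9·29/13.2 = 0.9764.
At m' = 87: x_2* = 2.9293. Change: 2.9293 − 0.9764 = 1.9529.

Δx_2* = 1.9529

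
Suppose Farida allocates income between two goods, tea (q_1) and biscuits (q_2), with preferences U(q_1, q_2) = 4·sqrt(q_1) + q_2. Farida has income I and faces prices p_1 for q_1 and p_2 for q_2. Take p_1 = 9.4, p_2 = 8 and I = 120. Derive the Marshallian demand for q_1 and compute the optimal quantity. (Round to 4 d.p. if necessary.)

q_1* = 2.8972

Set MRS = p_1/p_2: 2·q_1^(−1/2) = p_1/p_2.
Solve: √q_1 = 2·p_2/p_1, so q_1*(p_1,p_2) = (2·p_2/p_1)², and q_2* = (I − p_1·q_1*)/p_2.
Plugging in: q_1* = (2·8/9.4)² = 2.8972.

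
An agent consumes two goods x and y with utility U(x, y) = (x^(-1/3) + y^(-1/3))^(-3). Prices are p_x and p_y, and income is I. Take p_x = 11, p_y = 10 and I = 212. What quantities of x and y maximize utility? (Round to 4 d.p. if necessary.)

x* = 9.7512, y* = 10.4737

MU_x ∝ x^(-4/3), MU_y ∝ y^(-4/3), so MRS = (y/x)^(4/3) = p_x/p_y.
Hence y/x = (p_x/p_y)^(1/(4/3)), i.e. raised to the 0.75 power.
Substitute y = (y/x)·x into the budget: x* = I/(p_x + p_y·(y/x)).
Numerically y/x = 1.074099, so x* = 212/(11 + 10·1.074099) = 9.7512 and y* = 1.074099·9.7512 = 10.4737.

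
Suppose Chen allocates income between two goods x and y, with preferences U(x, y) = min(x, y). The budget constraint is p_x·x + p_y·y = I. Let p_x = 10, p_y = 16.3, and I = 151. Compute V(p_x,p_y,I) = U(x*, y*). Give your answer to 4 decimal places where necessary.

With perfect complements, no substitution: consume in ratio x:y = 1:1.
Budget: p_x·x + p_y·x = I, so (p_x + p_y)·x = I.
Demand: x*(p_x,p_y,I) = I/(p_x + p_y), y* = I/(p_x + p_y).
Here 10 + 16.3 = 26.3, giving x* = 5.7414 and y* = 5.7414.
Utility at the optimum: U(5.7414, 5.7414) = 5.7414.

V = 5.7414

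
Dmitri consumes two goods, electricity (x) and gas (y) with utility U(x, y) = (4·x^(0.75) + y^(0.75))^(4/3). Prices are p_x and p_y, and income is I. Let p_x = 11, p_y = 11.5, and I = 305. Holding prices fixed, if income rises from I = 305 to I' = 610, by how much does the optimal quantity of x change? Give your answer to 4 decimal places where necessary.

From the CES first-order condition, 4·(y/x)^(0.25) = p_x/p_y.
Solve for the ratio: y/x = [(1/4)·p_x/p_y]^(4).
Substitute y = (y/x)·x into the budget: x* = I/(p_x + p_y·(y/x)).
Numerically y/x = 0.00327, so x* = 305/(11 + 11.5·0.00327) = 27.6328.
At I' = 610: x* = 55.2656. Change: 55.2656 − 27.6328 = 27.6328.

Δx* = 27.6328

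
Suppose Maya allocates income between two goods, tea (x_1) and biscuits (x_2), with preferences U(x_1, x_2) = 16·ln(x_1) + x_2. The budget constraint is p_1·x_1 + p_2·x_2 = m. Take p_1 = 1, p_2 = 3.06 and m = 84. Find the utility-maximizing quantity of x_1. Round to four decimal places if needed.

Set MRS = p_1/p_2: (16/x_1)/1 = p_1/p_2.
So x_1*(p_1,p_2) = 16·p_2/p_1, independent of income; and x_2* = (m − 16·p_2)/p_2.
At the given prices: x_1* = 16·3.06/1 = 48.96.

x_1* = 48.96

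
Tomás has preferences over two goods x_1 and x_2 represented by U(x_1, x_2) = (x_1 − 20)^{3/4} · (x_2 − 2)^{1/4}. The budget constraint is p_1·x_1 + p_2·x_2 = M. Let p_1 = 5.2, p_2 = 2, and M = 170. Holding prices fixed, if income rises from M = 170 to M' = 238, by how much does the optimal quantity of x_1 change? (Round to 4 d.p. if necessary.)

This is Cobb-Douglas in (x_1−20, x_2−2): tangency gives 0.75·p_2·(x_2−2) = 0.25·p_1·(x_1−20).
After buying the subsistence bundle (20, 2), a share 0.75 of the remaining income goes to x_1: x_1* = 20 + 0.75·(M − 20p_1 − 2p_2)/p_1.
Discretionary income = 170 − 20·5.2 − 2·2 = 62; x_1* = 20 + 0.75·62/5.2 = 28.9423.
At M' = 238: x_1* = 38.75. Change: 38.75 − 28.9423 = 9.8077.

Δx_1* = 9.8077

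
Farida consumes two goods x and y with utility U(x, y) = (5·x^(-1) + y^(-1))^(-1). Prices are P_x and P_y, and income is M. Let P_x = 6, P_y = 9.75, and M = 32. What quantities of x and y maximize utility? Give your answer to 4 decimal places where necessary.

x* = 3.3968, y* = 1.1917

MRS = MU_x/MU_y = 5·(y/x)^(2). Set equal to P_x/P_y.
Hence y/x = ((1/5)·P_x/P_y)^(1/(2)), i.e. raised to the 0.5 power.
Substitute y = (y/x)·x into the budget: x* = M/(P_x + P_y·(y/x)).
Numerically y/x = 0.350823, so x* = 32/(6 + 9.75·0.350823) = 3.3968 and y* = 0.350823·3.3968 = 1.1917.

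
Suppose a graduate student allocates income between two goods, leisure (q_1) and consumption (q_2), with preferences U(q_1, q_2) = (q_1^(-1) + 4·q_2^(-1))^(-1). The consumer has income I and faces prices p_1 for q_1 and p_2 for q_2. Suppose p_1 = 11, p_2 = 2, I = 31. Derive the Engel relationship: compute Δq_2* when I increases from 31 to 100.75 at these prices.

From the CES first-order condition, (1/4)·(q_2/q_1)^(2) = p_1/p_2.
Solve for the ratio: q_2/q_1 = [4·p_1/p_2]^(0.5).
Substitute q_2 = (q_2/q_1)·q_1 into the budget: q_1* = I/(p_1 + p_2·(q_2/q_1)).
Numerically q_2/q_1 = 4.690416, so q_1* = 31/(11 + 2·4.690416) = 1.521 and q_2* = 4.690416·1.521 = 7.1343.
At I' = 100.75: q_2* = 23.1865. Change: 23.1865 − 7.1343 = 16.0522.

Δq_2* = 16.0522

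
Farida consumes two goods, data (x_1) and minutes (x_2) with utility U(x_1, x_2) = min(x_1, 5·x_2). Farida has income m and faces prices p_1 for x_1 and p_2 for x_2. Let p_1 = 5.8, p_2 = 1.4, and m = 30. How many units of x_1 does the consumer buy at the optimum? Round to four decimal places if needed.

Leontief preferences: the optimum is at the kink where x_1/5 = x_2/1, i.e. x_2 = (1/5)·x_1.
Budget: p_1·x_1 + p_2·(1/5)·x_1 = m, so (5·p_1 + p_2)·x_1 = 5·m.
Demand: x_1*(p_1,p_2,m) = 5·m/(5·p_1 + p_2), x_2* = m/(5·p_1 + p_2).
Here 5·5.8 + 1.4 = 30.4, giving x_1* = 4.9342.

x_1* = 4.9342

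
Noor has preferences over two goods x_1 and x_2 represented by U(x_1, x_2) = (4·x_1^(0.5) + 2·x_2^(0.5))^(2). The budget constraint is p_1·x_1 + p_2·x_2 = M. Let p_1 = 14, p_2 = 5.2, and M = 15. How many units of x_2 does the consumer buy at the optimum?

MU_x_1 ∝ 4·x_1^(-0.5), MU_x_2 ∝ 2·x_2^(-0.5), so MRS = 2·(x_2/x_1)^(0.5) = p_1/p_2.
Solve for the ratio: x_2/x_1 = [(1/2)·p_1/p_2]^(2).
With the ratio pinned down, the budget gives x_1* = M/(p_1 + p_2·(x_2/x_1)) and x_2* = (x_2/x_1)·x_1*.
Numerically x_2/x_1 = 1.81213, so x_1* = 15/(14 + 5.2·1.81213) = 0.6404 and x_2* = 1.81213·0.6404 = 1.1605.

x_2* = 1.1605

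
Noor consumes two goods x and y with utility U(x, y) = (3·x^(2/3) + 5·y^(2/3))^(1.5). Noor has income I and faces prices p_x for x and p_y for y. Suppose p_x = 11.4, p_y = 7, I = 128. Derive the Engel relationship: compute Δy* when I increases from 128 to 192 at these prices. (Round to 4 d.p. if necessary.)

MU_x ∝ 3·x^(-1/3), MU_y ∝ 5·y^(-1/3), so MRS = (3/5)·(y/x)^(1/3) = p_x/p_y.
Solve for the ratio: y/x = [(5/3)·p_x/p_y]^(3).
With the ratio pinned down, the budget gives x* = I/(p_x + p_y·(y/x)) and y* = (y/x)·x*.
Numerically y/x = 19.997085, so x* = 128/(11.4 + 7·19.997085) = 0.8456 and y* = 19.997085·0.8456 = 16.9087.
At I' = 192: y* = 25.363. Change: 25.363 − 16.9087 = 8.4543.

Δy* = 8.4543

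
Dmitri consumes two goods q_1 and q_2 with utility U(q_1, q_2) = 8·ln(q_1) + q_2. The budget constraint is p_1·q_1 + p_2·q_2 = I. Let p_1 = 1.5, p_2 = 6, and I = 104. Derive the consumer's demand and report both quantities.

q_1* = 32, q_2* = 9.3333

Set MRS = p_1/p_2: (8/q_1)/1 = p_1/p_2.
So q_1*(p_1,p_2) = 8·p_2/p_1, independent of income; and q_2* = (I − 8·p_2)/p_2.
At the given prices: q_1* = 8·6/1.5 = 32, and q_2* = 9.3333.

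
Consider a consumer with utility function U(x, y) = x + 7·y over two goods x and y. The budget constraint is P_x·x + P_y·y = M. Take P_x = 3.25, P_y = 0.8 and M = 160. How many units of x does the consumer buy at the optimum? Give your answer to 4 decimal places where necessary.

x* = 0

y gives more utility per dollar, so spend all income on y: y* = M/P_y, x* = 0.
Numerically: x* = 0, y* = 200.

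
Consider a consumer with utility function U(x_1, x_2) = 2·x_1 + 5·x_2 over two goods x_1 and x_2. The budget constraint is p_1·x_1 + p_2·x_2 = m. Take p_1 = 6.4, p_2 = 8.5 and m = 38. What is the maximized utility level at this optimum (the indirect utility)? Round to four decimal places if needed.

Perfect substitutes: compare marginal utility per dollar. 2/p_1 vs 5/p_2 → 0.3125 vs 0.5882.
x_2 gives more utility per dollar, so spend all income on x_2: x_2* = m/p_2, x_1* = 0.
Numerically: x_1* = 0, x_2* = 4.4706.
Utility at the optimum: U(0, 4.4706) = 22.3529.

V = 22.3529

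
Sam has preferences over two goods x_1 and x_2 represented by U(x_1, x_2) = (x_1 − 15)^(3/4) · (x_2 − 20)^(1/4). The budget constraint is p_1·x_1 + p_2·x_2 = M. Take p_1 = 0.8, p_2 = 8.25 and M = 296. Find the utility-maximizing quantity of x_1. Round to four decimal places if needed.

x_1* = 126.5625

Let x_1' = x_1−15, x_2' = x_2−20. MRS = 3·x_2'/x_1' = p_1/p_2.
After buying the subsistence bundle (15, 20), a share 0.75 of the remaining income goes to x_1: x_1* = 15 + 0.75·(M − 15p_1 − 20p_2)/p_1.
Discretionary income = 296 − 15·0.8 − 20·8.25 = 119; x_1* = 15 + 0.75·119/0.8 = 126.5625.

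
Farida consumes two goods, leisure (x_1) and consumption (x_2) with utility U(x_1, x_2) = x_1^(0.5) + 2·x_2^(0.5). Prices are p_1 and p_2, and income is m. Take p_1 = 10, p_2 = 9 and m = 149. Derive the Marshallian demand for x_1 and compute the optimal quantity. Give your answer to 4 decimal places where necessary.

MRS = MU_x_1/MU_x_2 = (1/2)·(x_2/x_1)^(0.5). Set equal to p_1/p_2.
Hence x_2/x_1 = (2·p_1/p_2)^(1/(0.5)), i.e. raised to the 2 power.
With the ratio pinned down, the budget gives x_1* = m/(p_1 + p_2·(x_2/x_1)) and x_2* = (x_2/x_1)·x_1*.
Numerically x_2/x_1 = 4.938272, so x_1* = 149/(10 + 9·4.938272) = 2.7367.

x_1* = 2.7367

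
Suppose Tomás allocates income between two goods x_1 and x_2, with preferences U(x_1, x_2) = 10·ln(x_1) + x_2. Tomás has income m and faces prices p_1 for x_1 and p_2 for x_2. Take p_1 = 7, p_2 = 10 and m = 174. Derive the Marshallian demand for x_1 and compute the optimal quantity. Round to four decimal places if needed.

At the given prices: x_1* = 10·10/7 = 14.2857.

x_1* = 14.2857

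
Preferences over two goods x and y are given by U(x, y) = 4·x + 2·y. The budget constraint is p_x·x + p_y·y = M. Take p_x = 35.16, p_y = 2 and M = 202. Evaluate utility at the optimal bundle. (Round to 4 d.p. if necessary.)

Perfect substitutes: compare marginal utility per dollar. 4/p_x vs 2/p_y → 0.1138 vs 1.
y gives more utility per dollar, so spend all income on y: y* = M/p_y, x* = 0.
Numerically: x* = 0, y* = 101.
Utility at the optimum: U(0, 101) = 202.

V = 202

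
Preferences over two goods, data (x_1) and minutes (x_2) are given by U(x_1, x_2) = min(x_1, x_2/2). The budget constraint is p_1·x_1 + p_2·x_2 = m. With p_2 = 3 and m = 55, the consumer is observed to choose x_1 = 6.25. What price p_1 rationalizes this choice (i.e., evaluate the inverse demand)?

With perfect complements, no substitution: consume in ratio x_1:x_2 = 1:2.
Budget: p_1·x_1 + p_2·2·x_1 = m, so (p_1 + 2·p_2)·x_1 = m.
Demand: x_1*(p_1,p_2,m) = m/(p_1 + 2·p_2), x_2* = 2·m/(p_1 + 2·p_2).
Set x_1* = 6.25 in the demand function and solve for p_1: p_1 = 2.8.

p_1 = 2.8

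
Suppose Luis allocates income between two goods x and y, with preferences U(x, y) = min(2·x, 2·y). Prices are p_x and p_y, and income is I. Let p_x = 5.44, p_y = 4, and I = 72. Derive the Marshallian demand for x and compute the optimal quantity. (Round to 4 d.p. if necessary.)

With perfect complements, no substitution: consume in ratio x:y = 2:2.
Budget: p_x·x + p_y·x = I, so (2·p_x + 2·p_y)·x = 2·I.
Demand: x*(p_x,p_y,I) = 2·I/(2·p_x + 2·p_y), y* = 2·I/(2·p_x + 2·p_y).
Here 2·5.44 + 2·4 = 18.88, giving x* = 7.6271.

x* = 7.6271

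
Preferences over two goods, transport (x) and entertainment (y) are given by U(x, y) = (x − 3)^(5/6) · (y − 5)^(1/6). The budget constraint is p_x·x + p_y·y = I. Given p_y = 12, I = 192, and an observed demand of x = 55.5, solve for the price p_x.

Let x' = x−3, y' = y−5. MRS = 5·y'/x' = p_x/p_y.
Substituting into the budget: x* = 3 + 5/6·(I − 3·p_x − 5·p_y)/p_x, and y* = 5 + 1/6·(…)/p_y.
Set x* = 55.5 in the demand function and solve for p_x: p_x = 2.

p_x = 2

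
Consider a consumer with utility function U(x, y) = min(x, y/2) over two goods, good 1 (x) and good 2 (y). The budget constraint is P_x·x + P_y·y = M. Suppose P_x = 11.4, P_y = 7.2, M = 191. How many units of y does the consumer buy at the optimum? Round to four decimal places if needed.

With perfect complements, no substitution: consume in ratio x:y = 1:2.
Budget: P_x·x + P_y·2·x = M, so (P_x + 2·P_y)·x = M.
Demand: x*(P_x,P_y,M) = M/(P_x + 2·P_y), y* = 2·M/(P_x + 2·P_y).
Here 11.4 + 2·7.2 = 25.8, giving y* = 14.8062.

y* = 14.8062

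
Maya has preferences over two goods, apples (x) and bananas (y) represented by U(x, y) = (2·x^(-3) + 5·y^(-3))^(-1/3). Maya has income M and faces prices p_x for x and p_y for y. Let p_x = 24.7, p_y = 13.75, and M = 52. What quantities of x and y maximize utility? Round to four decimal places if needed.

x* = 1.1629, y* = 1.6929

From the CES first-order condition, (2/5)·(y/x)^(4) = p_x/p_y.
Solve for the ratio: y/x = [(5/2)·p_x/p_y]^(0.25).
With the ratio pinned down, the budget gives x* = M/(p_x + p_y·(y/x)) and y* = (y/x)·x*.
Numerically y/x = 1.455739, so x* = 52/(24.7 + 13.75·1.455739) = 1.1629 and y* = 1.455739·1.1629 = 1.6929.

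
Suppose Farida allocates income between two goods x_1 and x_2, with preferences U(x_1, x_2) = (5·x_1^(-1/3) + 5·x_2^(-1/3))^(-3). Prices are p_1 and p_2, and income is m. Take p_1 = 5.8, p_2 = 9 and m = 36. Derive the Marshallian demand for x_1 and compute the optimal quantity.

x_1* = 2.9332

From the CES first-order condition, (x_2/x_1)^(4/3) = p_1/p_2.
Solve for the ratio: x_2/x_1 = [p_1/p_2]^(0.75).
Substitute x_2 = (x_2/x_1)·x_1 into the budget: x_1* = m/(p_1 + p_2·(x_2/x_1)).
Numerically x_2/x_1 = 0.719265, so x_1* = 36/(5.8 + 9·0.719265) = 2.9332.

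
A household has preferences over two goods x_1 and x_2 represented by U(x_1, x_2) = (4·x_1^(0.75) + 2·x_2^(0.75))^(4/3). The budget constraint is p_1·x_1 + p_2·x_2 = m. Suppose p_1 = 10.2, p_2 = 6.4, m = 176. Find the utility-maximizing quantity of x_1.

MRS = MU_x_1/MU_x_2 = 2·(x_2/x_1)^(0.25). Set equal to p_1/p_2.
Solve for the ratio: x_2/x_1 = [(1/2)·p_1/p_2]^(4).
With the ratio pinned down, the budget gives x_1* = m/(p_1 + p_2·(x_2/x_1)) and x_2* = (x_2/x_1)·x_1*.
Numerically x_2/x_1 = 0.403237, so x_1* = 176/(10.2 + 6.4·0.403237) = 13.7707.

x_1* = 13.7707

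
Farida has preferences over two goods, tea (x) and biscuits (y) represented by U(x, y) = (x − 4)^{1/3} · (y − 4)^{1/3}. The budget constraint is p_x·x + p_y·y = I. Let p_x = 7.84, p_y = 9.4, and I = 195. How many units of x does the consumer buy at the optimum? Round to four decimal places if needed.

x* = 12.0383

Substituting into the budget: x* = 4 + 0.5·(I − 4·p_x − 4·p_y)/p_x, and y* = 4 + 0.5·(…)/p_y.
Discretionary income = 195 − 4·7.84 − 4·9.4 = 126.04; x* = 4 + 0.5·126.04/7.84 = 12.0383.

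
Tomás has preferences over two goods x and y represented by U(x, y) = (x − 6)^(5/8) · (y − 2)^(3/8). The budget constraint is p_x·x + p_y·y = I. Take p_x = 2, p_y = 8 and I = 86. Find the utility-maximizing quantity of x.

Let x' = x−6, y' = y−2. MRS = (5/3)·y'/x' = p_x/p_y.
After buying the subsistence bundle (6, 2), a share 0.625 of the remaining income goes to x: x* = 6 + 0.625·(I − 6p_x − 2p_y)/p_x.
Discretionary income = 86 − 6·2 − 2·8 = 58; x* = 6 + 0.625·58/2 = 24.125.

x* = 24.125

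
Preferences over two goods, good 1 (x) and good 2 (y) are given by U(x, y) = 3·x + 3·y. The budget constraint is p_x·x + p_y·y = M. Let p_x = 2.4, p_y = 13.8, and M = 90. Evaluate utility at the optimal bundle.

V = 112.5

Linear utility — the consumer picks whichever good has higher MU/price: 3/2.4 = 1.25 vs 3/13.8 = 0.2174.
x gives more utility per dollar, so spend all income on x: x* = M/p_x, y* = 0.
Numerically: x* = 37.5, y* = 0.
Utility at the optimum: U(37.5, 0) = 112.5.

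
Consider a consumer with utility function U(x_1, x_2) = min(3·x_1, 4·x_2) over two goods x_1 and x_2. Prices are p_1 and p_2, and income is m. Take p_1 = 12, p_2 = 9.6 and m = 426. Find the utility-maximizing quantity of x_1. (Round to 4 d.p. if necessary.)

x_1* = 22.1875

Leontief preferences: the optimum is at the kink where x_1/4 = x_2/3, i.e. x_2 = (3/4)·x_1.
Budget: p_1·x_1 + p_2·(3/4)·x_1 = m, so (4·p_1 + 3·p_2)·x_1 = 4·m.
Demand: x_1*(p_1,p_2,m) = 4·m/(4·p_1 + 3·p_2), x_2* = 3·m/(4·p_1 + 3·p_2).
Here 4·12 + 3·9.6 = 76.8, giving x_1* = 22.1875.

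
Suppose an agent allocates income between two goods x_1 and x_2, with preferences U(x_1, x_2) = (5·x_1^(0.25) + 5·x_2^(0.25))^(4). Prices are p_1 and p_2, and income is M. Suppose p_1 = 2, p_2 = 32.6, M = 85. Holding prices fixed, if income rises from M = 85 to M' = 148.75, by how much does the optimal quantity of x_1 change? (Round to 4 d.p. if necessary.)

Δx_1* = 22.8593

From the CES first-order condition, (x_2/x_1)^(0.75) = p_1/p_2.
Hence x_2/x_1 = (p_1/p_2)^(1/(0.75)), i.e. raised to the 4/3 power.
With the ratio pinned down, the budget gives x_1* = M/(p_1 + p_2·(x_2/x_1)) and x_2* = (x_2/x_1)·x_1*.
Numerically x_2/x_1 = 0.024196, so x_1* = 85/(2 + 32.6·0.024196) = 30.479.
At M' = 148.75: x_1* = 53.3383. Change: 53.3383 − 30.479 = 22.8593.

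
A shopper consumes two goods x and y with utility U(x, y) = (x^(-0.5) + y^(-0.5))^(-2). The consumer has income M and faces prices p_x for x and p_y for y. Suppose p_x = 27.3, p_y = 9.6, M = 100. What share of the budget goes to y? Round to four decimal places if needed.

share on y = 0.4138

MU_x ∝ x^(-1.5), MU_y ∝ y^(-1.5), so MRS = (y/x)^(1.5) = p_x/p_y.
Solve for the ratio: y/x = [p_x/p_y]^(2/3).
With the ratio pinned down, the budget gives x* = M/(p_x + p_y·(y/x)) and y* = (y/x)·x*.
Numerically y/x = 2.007217, so x* = 100/(27.3 + 9.6·2.007217) = 2.1473 and y* = 2.007217·2.1473 = 4.3102.
Expenditure on y: 9.6·4.3102 = 41.3777; share = 0.4138.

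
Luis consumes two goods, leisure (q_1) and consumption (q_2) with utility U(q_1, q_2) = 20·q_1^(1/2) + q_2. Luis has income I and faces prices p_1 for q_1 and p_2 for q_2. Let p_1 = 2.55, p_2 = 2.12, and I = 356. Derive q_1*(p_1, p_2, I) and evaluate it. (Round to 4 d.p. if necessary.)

Solve: √q_1 = 10·p_2/p_1, so q_1*(p_1,p_2) = (10·p_2/p_1)², and q_2* = (I − p_1·q_1*)/p_2.
Plugging in: q_1* = (10·2.12/2.55)² = 69.118.

q_1* = 69.118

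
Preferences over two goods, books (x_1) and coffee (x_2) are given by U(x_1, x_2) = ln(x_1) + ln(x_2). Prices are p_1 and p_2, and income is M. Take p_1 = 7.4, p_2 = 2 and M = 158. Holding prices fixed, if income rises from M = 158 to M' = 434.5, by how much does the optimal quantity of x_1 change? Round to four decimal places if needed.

Tangency: MRS = x_2/x_1 = p_1/p_2.
So p_2·x_2 = p_1·x_1; combined with the budget, a share 0.5 of income goes to x_1.
Demand: x_1*(p_1,p_2,M) = 0.5·M/p_1 and x_2* = 0.5·M/p_2.
At p_1=7.4, p_2=2, M=158: x_1* = 0.5·158/7.4 = 10.6757.
At M' = 434.5: x_1* = 29.3581. Change: 29.3581 − 10.6757 = 18.6824.

Δx_1* = 18.6824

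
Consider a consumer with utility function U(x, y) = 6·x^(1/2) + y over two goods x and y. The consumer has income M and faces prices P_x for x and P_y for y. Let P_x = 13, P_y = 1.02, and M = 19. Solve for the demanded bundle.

x* = 0.0554, y* = 17.9213

MU_x = 3/√x, MU_y = 1. Tangency: 3/√x = P_x/P_y.
Thus x* = (3·P_y/P_x)² — independent of M — with the rest of income spent on y.
Plugging in: x* = (3·1.02/13)² = 0.0554, y* = 17.9213.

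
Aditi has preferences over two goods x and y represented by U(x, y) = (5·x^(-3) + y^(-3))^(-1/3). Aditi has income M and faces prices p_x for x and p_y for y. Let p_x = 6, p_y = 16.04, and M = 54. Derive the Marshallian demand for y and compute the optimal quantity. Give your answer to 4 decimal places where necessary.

MRS = MU_x/MU_y = 5·(y/x)^(4). Set equal to p_x/p_y.
Hence y/x = ((1/5)·p_x/p_y)^(1/(4)), i.e. raised to the 0.25 power.
With the ratio pinned down, the budget gives x* = M/(p_x + p_y·(y/x)) and y* = (y/x)·x*.
Numerically y/x = 0.522991, so x* = 54/(6 + 16.04·0.522991) = 3.7529 and y* = 0.522991·3.7529 = 1.9627.

y* = 1.9627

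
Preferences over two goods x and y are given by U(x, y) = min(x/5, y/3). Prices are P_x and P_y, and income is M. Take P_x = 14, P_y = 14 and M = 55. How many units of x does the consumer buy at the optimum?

Leontief preferences: the optimum is at the kink where x/5 = y/3, i.e. y = (3/5)·x.
Budget: P_x·x + P_y·(3/5)·x = M, so (5·P_x + 3·P_y)·x = 5·M.
Demand: x*(P_x,P_y,M) = 5·M/(5·P_x + 3·P_y), y* = 3·M/(5·P_x + 3·P_y).
Here 5·14 + 3·14 = 112, giving x* = 2.4554.

x* = 2.4554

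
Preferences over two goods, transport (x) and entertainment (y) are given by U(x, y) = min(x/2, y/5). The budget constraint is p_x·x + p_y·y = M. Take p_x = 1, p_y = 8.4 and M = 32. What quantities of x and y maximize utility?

x* = 1.4545, y* = 3.6364

Leontief preferences: the optimum is at the kink where x/2 = y/5, i.e. y = (5/2)·x.
Budget: p_x·x + p_y·(5/2)·x = M, so (2·p_x + 5·p_y)·x = 2·M.
Demand: x*(p_x,p_y,M) = 2·M/(2·p_x + 5·p_y), y* = 5·M/(2·p_x + 5·p_y).
Here 2·1 + 5·8.4 = 44, giving x* = 1.4545 and y* = 3.6364.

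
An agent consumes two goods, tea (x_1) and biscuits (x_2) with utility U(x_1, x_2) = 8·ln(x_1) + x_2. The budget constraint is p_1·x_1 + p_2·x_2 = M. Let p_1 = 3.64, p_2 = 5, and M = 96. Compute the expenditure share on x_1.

MU_x_1 = 8/x_1, MU_x_2 = 1. Tangency: 8/x_1 = p_1/p_2.
So x_1*(p_1,p_2) = 8·p_2/p_1, independent of income; and x_2* = (M − 8·p_2)/p_2.
At the given prices: x_1* = 8·5/3.64 = 10.989, and x_2* = 11.2.
Expenditure on x_1: 3.64·10.989 = 40; share = 0.4167.

share on x_1 = 0.4167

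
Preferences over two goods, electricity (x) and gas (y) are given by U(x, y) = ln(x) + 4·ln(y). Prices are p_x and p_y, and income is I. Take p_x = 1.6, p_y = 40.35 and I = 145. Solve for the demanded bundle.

x* = 18.125, y* = 2.8748

Tangency: MRS = (1/4)·y/x = p_x/p_y.
Rearranging, p_y·y = 4·p_x·x. Substituting into the budget gives p_x·x·(1 + 4) = I.
Demand: x*(p_x,p_y,I) = 0.2·I/p_x and y* = 0.8·I/p_y.
At p_x=1.6, p_y=40.35, I=145: x* = 0.2·145/1.6 = 18.125, y* = 2.8748.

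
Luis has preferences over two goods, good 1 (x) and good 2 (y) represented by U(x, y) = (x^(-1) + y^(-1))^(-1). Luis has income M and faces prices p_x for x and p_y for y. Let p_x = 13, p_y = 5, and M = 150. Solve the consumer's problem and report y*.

MU_x ∝ x^(-2), MU_y ∝ y^(-2), so MRS = (y/x)^(2) = p_x/p_y.
Hence y/x = (p_x/p_y)^(1/(2)), i.e. raised to the 0.5 power.
With the ratio pinned down, the budget gives x* = M/(p_x + p_y·(y/x)) and y* = (y/x)·x*.
Numerically y/x = 1.612452, so x* = 150/(13 + 5·1.612452) = 7.1217 and y* = 1.612452·7.1217 = 11.4835.

y* = 11.4835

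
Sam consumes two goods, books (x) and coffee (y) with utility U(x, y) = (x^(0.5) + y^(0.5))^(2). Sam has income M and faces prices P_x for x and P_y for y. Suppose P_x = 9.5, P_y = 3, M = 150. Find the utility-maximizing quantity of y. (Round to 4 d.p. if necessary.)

MU_x ∝ x^(-0.5), MU_y ∝ y^(-0.5), so MRS = (y/x)^(0.5) = P_x/P_y.
Hence y/x = (P_x/P_y)^(1/(0.5)), i.e. raised to the 2 power.
Substitute y = (y/x)·x into the budget: x* = M/(P_x + P_y·(y/x)).
Numerically y/x = 10.027778, so x* = 150/(9.5 + 3·10.027778) = 3.7895 and y* = 10.027778·3.7895 = 38.

y* = 38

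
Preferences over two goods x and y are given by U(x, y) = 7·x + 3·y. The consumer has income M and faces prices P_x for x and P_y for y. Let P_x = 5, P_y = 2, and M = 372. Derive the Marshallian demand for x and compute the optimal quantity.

x* = 0

y gives more utility per dollar, so spend all income on y: y* = M/P_y, x* = 0.
Numerically: x* = 0, y* = 186.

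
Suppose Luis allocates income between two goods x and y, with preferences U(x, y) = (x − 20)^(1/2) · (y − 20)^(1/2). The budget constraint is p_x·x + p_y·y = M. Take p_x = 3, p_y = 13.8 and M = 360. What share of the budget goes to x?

share on x = 0.2

Substituting into the budget: x* = 20 + 0.5·(M − 20·p_x − 20·p_y)/p_x, and y* = 20 + 0.5·(…)/p_y.
Discretionary income = 360 − 20·3 − 20·13.8 = 24; x* = 20 + 0.5·24/3 = 24; y* = 20 + 0.5·24/13.8 = 20.8696.
Expenditure on x: 3·24 = 72; share = 0.2.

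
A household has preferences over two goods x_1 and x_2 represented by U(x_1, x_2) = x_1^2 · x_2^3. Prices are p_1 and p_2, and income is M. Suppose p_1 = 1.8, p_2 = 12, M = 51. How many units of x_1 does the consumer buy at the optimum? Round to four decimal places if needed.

The MRS is (2/3)·x_2/x_1. Set MRS = p_1/p_2.
Rearranging, p_2·x_2 = (3/2)·p_1·x_1. Substituting into the budget gives p_1·x_1·(1 + (3/2)) = M.
Demand: x_1*(p_1,p_2,M) = 0.4·M/p_1 and x_2* = 0.6·M/p_2.
At p_1=1.8, p_2=12, M=51: x_1* = 0.4·51/1.8 = 11.3333.

x_1* = 11.3333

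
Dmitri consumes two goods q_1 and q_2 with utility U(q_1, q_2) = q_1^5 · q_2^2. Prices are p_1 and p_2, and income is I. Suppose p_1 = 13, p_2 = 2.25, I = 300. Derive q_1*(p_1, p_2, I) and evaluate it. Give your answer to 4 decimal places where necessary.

The MRS is (5/2)·q_2/q_1. Set MRS = p_1/p_2.
So 5·p_2·q_2 = 2·p_1·q_1; combined with the budget, a share 5/7 of income goes to q_1.
Demand: q_1*(p_1,p_2,I) = 5/7·I/p_1 and q_2* = 2/7·I/p_2.
At p_1=13, p_2=2.25, I=300: q_1* = 5/7·300/13 = 16.4835.

q_1* = 16.4835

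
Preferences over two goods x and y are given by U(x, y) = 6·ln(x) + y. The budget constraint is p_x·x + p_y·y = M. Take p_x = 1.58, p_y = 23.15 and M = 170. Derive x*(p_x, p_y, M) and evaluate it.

Set MRS = p_x/p_y: (6/x)/1 = p_x/p_y.
So x*(p_x,p_y) = 6·p_y/p_x, independent of income; and y* = (M − 6·p_y)/p_y.
At the given prices: x* = 6·23.15/1.58 = 87.9114.

x* = 87.9114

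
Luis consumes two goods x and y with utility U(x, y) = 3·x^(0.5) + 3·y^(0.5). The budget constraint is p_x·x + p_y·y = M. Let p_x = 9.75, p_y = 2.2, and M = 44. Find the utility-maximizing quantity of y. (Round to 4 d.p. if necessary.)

MRS = MU_x/MU_y = (y/x)^(0.5). Set equal to p_x/p_y.
Solve for the ratio: y/x = [p_x/p_y]^(2).
With the ratio pinned down, the budget gives x* = M/(p_x + p_y·(y/x)) and y* = (y/x)·x*.
Numerically y/x = 19.641012, so x* = 44/(9.75 + 2.2·19.641012) = 0.8308 and y* = 19.641012·0.8308 = 16.318.

y* = 16.318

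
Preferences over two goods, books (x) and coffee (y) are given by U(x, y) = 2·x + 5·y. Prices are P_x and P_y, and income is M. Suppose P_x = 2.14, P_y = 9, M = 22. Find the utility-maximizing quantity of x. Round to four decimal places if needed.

Perfect substitutes: compare marginal utility per dollar. 2/P_x vs 5/P_y → 0.9346 vs 0.5556.
x gives more utility per dollar, so spend all income on x: x* = M/P_x, y* = 0.
Numerically: x* = 10.2804, y* = 0.

x* = 10.2804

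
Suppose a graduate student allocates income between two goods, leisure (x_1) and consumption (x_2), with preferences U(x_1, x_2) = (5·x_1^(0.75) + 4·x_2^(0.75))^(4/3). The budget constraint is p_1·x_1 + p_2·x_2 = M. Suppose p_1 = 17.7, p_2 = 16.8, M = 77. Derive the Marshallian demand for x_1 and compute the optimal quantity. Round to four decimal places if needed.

x_1* = 2.9413

MU_x_1 ∝ 5·x_1^(-0.25), MU_x_2 ∝ 4·x_2^(-0.25), so MRS = (5/4)·(x_2/x_1)^(0.25) = p_1/p_2.
Solve for the ratio: x_2/x_1 = [(4/5)·p_1/p_2]^(4).
With the ratio pinned down, the budget gives x_1* = M/(p_1 + p_2·(x_2/x_1)) and x_2* = (x_2/x_1)·x_1*.
Numerically x_2/x_1 = 0.50468, so x_1* = 77/(17.7 + 16.8·0.50468) = 2.9413.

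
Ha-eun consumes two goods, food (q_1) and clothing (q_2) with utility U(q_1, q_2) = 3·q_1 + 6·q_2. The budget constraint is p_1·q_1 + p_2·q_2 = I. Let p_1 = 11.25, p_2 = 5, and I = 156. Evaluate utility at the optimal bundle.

V = 187.2

q_2 gives more utility per dollar, so spend all income on q_2: q_2* = I/p_2, q_1* = 0.
Numerically: q_1* = 0, q_2* = 31.2.
Utility at the optimum: U(0, 31.2) = 187.2.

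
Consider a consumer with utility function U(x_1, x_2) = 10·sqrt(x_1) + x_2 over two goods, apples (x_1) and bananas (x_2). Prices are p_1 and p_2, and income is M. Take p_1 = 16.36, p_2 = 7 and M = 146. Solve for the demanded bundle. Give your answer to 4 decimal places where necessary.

x_1* = 4.5769, x_2* = 10.1603

Utility is quasi-linear in x_2; the FOC for x_1 is 5/√x_1 = p_1/p_2.
Thus x_1* = (5·p_2/p_1)² — independent of M — with the rest of income spent on x_2.
Plugging in: x_1* = (5·7/16.36)² = 4.5769, x_2* = 10.1603.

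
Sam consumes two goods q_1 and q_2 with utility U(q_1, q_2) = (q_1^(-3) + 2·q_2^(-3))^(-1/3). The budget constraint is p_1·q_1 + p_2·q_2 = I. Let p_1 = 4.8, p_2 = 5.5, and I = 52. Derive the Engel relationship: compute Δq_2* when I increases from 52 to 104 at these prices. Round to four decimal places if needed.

Δq_2* = 5.3741

MRS = MU_q_1/MU_q_2 = (1/2)·(q_2/q_1)^(4). Set equal to p_1/p_2.
Solve for the ratio: q_2/q_1 = [2·p_1/p_2]^(0.25).
With the ratio pinned down, the budget gives q_1* = I/(p_1 + p_2·(q_2/q_1)) and q_2* = (q_2/q_1)·q_1*.
Numerically q_2/q_1 = 1.149416, so q_1* = 52/(4.8 + 5.5·1.149416) = 4.6755 and q_2* = 1.149416·4.6755 = 5.3741.
At I' = 104: q_2* = 10.7482. Change: 10.7482 − 5.3741 = 5.3741.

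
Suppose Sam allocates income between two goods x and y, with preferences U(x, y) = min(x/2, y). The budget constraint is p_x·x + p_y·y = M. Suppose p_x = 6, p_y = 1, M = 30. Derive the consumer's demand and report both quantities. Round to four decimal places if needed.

Leontief preferences: the optimum is at the kink where x/2 = y/1, i.e. y = (1/2)·x.
Budget: p_x·x + p_y·(1/2)·x = M, so (2·p_x + p_y)·x = 2·M.
Demand: x*(p_x,p_y,M) = 2·M/(2·p_x + p_y), y* = M/(2·p_x + p_y).
Here 2·6 + 1 = 13, giving x* = 4.6154 and y* = 2.3077.

x* = 4.6154, y* = 2.3077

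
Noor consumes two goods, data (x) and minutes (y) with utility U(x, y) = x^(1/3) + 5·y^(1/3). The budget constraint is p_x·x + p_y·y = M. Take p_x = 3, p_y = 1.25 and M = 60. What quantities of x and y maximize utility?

MRS = MU_x/MU_y = (1/5)·(y/x)^(2/3). Set equal to p_x/p_y.
Solve for the ratio: y/x = [5·p_x/p_y]^(1.5).
With the ratio pinned down, the budget gives x* = M/(p_x + p_y·(y/x)) and y* = (y/x)·x*.
Numerically y/x = 41.569219, so x* = 60/(3 + 1.25·41.569219) = 1.0917 and y* = 41.569219·1.0917 = 45.38.

x* = 1.0917, y* = 45.38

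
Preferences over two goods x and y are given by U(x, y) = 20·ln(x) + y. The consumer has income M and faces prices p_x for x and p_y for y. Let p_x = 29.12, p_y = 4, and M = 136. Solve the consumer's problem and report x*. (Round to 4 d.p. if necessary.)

MU_x = 20/x, MU_y = 1. Tangency: 20/x = p_x/p_y.
So x*(p_x,p_y) = 20·p_y/p_x, independent of income; and y* = (M − 20·p_y)/p_y.
At the given prices: x* = 20·4/29.12 = 2.7473.

x* = 2.7473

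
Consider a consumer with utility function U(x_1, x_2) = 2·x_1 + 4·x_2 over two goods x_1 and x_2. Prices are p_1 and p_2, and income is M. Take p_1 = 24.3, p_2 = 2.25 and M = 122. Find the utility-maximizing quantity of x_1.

Perfect substitutes: compare marginal utility per dollar. 2/p_1 vs 4/p_2 → 0.0823 vs 1.7778.
x_2 gives more utility per dollar, so spend all income on x_2: x_2* = M/p_2, x_1* = 0.
Numerically: x_1* = 0, x_2* = 54.2222.

x_1* = 0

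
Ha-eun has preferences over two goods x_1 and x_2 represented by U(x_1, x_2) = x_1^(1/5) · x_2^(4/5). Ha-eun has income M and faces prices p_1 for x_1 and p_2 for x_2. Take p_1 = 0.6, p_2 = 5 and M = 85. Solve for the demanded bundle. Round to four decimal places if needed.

x_1* = 28.3333, x_2* = 13.6

At p_1=0.6, p_2=5, M=85: x_1* = 0.2·85/0.6 = 28.3333, x_2* = 13.6.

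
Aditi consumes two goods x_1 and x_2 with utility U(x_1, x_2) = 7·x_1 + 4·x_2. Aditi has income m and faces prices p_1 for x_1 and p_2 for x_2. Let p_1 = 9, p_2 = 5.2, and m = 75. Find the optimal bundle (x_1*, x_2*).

x_1 gives more utility per dollar, so spend all income on x_1: x_1* = m/p_1, x_2* = 0.
Numerically: x_1* = 8.3333, x_2* = 0.

x_1* = 8.3333, x_2* = 0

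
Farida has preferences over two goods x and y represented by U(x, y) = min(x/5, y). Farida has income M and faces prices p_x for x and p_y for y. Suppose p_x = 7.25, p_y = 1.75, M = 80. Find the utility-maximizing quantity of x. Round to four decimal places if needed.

With perfect complements, no substitution: consume in ratio x:y = 5:1.
Budget: p_x·x + p_y·(1/5)·x = M, so (5·p_x + p_y)·x = 5·M.
Demand: x*(p_x,p_y,M) = 5·M/(5·p_x + p_y), y* = M/(5·p_x + p_y).
Here 5·7.25 + 1.75 = 38, giving x* = 10.5263.

x* = 10.5263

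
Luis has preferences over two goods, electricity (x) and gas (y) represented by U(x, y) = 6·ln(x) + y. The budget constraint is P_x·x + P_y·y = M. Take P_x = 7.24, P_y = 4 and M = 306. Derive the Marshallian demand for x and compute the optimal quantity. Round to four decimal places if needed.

Set MRS = P_x/P_y: (6/x)/1 = P_x/P_y.
So x*(P_x,P_y) = 6·P_y/P_x, independent of income; and y* = (M − 6·P_y)/P_y.
At the given prices: x* = 6·4/7.24 = 3.3149.

x* = 3.3149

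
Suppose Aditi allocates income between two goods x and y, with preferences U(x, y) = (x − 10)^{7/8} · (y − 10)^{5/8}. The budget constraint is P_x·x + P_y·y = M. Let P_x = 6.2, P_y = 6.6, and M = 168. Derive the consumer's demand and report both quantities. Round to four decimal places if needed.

Let x' = x−10, y' = y−10. MRS = (7/5)·y'/x' = P_x/P_y.
After buying the subsistence bundle (10, 10), a share 7/12 of the remaining income goes to x: x* = 10 + 7/12·(M − 10P_x − 10P_y)/P_x.
Discretionary income = 168 − 10·6.2 − 10·6.6 = 40; x* = 10 + 7/12·40/6.2 = 13.7634; y* = 10 + 5/12·40/6.6 = 12.5253.

x* = 13.7634, y* = 12.5253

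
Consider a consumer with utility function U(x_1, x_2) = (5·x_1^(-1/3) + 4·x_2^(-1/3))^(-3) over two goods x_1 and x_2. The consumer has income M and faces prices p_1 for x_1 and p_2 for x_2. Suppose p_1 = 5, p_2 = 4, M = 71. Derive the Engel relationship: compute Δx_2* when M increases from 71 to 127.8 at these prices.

From the CES first-order condition, (5/4)·(x_2/x_1)^(4/3) = p_1/p_2.
Hence x_2/x_1 = ((4/5)·p_1/p_2)^(1/(4/3)), i.e. raised to the 0.75 power.
Substitute x_2 = (x_2/x_1)·x_1 into the budget: x_1* = M/(p_1 + p_2·(x_2/x_1)).
Numerically x_2/x_1 = 1, so x_1* = 71/(5 + 4·1) = 7.8889 and x_2* = 1·7.8889 = 7.8889.
At M' = 127.8: x_2* = 14.2. Change: 14.2 − 7.8889 = 6.3111.

Δx_2* = 6.3111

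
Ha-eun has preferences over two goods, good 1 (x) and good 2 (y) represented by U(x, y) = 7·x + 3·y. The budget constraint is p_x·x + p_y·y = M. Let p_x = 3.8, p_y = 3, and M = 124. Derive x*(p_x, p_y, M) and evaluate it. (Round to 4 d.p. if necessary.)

x* = 32.6316

Linear utility — the consumer picks whichever good has higher MU/price: 7/3.8 = 1.8421 vs 3/3 = 1.
x gives more utility per dollar, so spend all income on x: x* = M/p_x, y* = 0.
Numerically: x* = 32.6316, y* = 0.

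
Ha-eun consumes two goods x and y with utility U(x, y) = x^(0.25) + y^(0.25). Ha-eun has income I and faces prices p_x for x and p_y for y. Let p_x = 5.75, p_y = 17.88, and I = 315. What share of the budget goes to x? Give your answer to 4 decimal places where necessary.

share on x = 0.5934

MRS = MU_x/MU_y = (y/x)^(0.75). Set equal to p_x/p_y.
Hence y/x = (p_x/p_y)^(1/(0.75)), i.e. raised to the 4/3 power.
Substitute y = (y/x)·x into the budget: x* = I/(p_x + p_y·(y/x)).
Numerically y/x = 0.220327, so x* = 315/(5.75 + 17.88·0.220327) = 32.5096 and y* = 0.220327·32.5096 = 7.1627.
Expenditure on x: 5.75·32.5096 = 186.9303; share = 0.5934.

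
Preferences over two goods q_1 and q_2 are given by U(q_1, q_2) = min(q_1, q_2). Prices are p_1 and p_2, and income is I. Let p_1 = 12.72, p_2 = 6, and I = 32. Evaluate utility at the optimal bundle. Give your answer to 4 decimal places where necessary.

Here 12.72 + 6 = 18.72, giving q_1* = 1.7094 and q_2* = 1.7094.
Utility at the optimum: U(1.7094, 1.7094) = 1.7094.

V = 1.7094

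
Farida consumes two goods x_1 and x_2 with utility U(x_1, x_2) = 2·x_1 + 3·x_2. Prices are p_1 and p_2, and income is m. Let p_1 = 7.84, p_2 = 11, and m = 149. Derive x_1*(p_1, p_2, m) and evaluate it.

x_1* = 0

x_2 gives more utility per dollar, so spend all income on x_2: x_2* = m/p_2, x_1* = 0.
Numerically: x_1* = 0, x_2* = 13.5455.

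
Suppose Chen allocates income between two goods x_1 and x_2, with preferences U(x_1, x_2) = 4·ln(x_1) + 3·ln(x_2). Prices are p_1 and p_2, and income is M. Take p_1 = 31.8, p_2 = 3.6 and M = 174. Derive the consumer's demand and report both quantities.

x_1* = 3.1267, x_2* = 20.7143

MU_x_1/MU_x_2 = (4·x_2)/(3·x_1); tangency sets this equal to p_1/p_2.
Rearranging, p_2·x_2 = (3/4)·p_1·x_1. Substituting into the budget gives p_1·x_1·(1 + (3/4)) = M.
Demand: x_1*(p_1,p_2,M) = 4/7·M/p_1 and x_2* = 3/7·M/p_2.
At p_1=31.8, p_2=3.6, M=174: x_1* = 4/7·174/31.8 = 3.1267, x_2* = 20.7143.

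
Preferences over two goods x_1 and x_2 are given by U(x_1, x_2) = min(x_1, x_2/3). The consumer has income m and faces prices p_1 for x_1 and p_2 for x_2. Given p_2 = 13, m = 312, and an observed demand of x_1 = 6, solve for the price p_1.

With perfect complements, no substitution: consume in ratio x_1:x_2 = 1:3.
Budget: p_1·x_1 + p_2·3·x_1 = m, so (p_1 + 3·p_2)·x_1 = m.
Demand: x_1*(p_1,p_2,m) = m/(p_1 + 3·p_2), x_2* = 3·m/(p_1 + 3·p_2).
Set x_1* = 6 in the demand function and solve for p_1: p_1 = 13.

p_1 = 13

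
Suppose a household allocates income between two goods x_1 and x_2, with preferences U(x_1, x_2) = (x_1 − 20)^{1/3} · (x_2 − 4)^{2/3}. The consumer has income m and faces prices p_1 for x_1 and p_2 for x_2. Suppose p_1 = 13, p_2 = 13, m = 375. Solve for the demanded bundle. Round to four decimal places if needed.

Let x_1' = x_1−20, x_2' = x_2−4. MRS = (1/2)·x_2'/x_1' = p_1/p_2.
After buying the subsistence bundle (20, 4), a share 1/3 of the remaining income goes to x_1: x_1* = 20 + 1/3·(m − 20p_1 − 4p_2)/p_1.
Discretionary income = 375 − 20·13 − 4·13 = 63; x_1* = 20 + 1/3·63/13 = 21.6154; x_2* = 4 + 2/3·63/13 = 7.2308.

x_1* = 21.6154, x_2* = 7.2308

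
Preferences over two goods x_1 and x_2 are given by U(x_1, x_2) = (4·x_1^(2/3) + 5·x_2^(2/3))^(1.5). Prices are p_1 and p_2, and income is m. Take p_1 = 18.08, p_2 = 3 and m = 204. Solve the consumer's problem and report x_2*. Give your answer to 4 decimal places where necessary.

With the ratio pinned down, the budget gives x_1* = m/(p_1 + p_2·(x_2/x_1)) and x_2* = (x_2/x_1)·x_1*.
Numerically x_2/x_1 = 427.525037, so x_1* = 204/(18.08 + 3·427.525037) = 0.1568 and x_2* = 427.525037·0.1568 = 67.0548.

x_2* = 67.0548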